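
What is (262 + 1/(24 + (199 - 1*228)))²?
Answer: 1713481/25 ≈ 68539.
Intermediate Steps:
(262 + 1/(24 + (199 - 1*228)))² = (262 + 1/(24 + (199 - 228)))² = (262 + 1/(24 - 29))² = (262 + 1/(-5))² = (262 - ⅕)² = (1309/5)² = 1713481/25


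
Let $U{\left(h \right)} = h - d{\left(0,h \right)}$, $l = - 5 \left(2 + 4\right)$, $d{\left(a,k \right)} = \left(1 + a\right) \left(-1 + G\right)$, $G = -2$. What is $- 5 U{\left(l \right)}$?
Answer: $135$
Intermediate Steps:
$d{\left(a,k \right)} = -3 - 3 a$ ($d{\left(a,k \right)} = \left(1 + a\right) \left(-1 - 2\right) = \left(1 + a\right) \left(-3\right) = -3 - 3 a$)
$l = -30$ ($l = \left(-5\right) 6 = -30$)
$U{\left(h \right)} = 3 + h$ ($U{\left(h \right)} = h - \left(-3 - 0\right) = h - \left(-3 + 0\right) = h - -3 = h + 3 = 3 + h$)
$- 5 U{\left(l \right)} = - 5 \left(3 - 30\right) = \left(-5\right) \left(-27\right) = 135$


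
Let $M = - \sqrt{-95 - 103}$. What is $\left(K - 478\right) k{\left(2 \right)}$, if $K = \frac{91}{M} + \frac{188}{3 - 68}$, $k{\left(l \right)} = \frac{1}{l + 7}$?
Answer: $- \frac{31258}{585} + \frac{91 i \sqrt{22}}{594} \approx -53.432 + 0.71856 i$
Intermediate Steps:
$k{\left(l \right)} = \frac{1}{7 + l}$
$M = - 3 i \sqrt{22}$ ($M = - \sqrt{-198} = - 3 i \sqrt{22} \approx - 14.071 i$)
$K = - \frac{188}{65} + \frac{91 i \sqrt{22}}{66}$ ($K = \frac{91}{\left(-3\right) i \sqrt{22}} + \frac{188}{3 - 68} = 91 \frac{i \sqrt{22}}{66} + \frac{188}{3 - 68} = \frac{91 i \sqrt{22}}{66} + \frac{188}{-65} = \frac{91 i \sqrt{22}}{66} + 188 \left(- \frac{1}{65}\right) = \frac{91 i \sqrt{22}}{66} - \frac{188}{65} = - \frac{188}{65} + \frac{91 i \sqrt{22}}{66} \approx -2.8923 + 6.4671 i$)
$\left(K - 478\right) k{\left(2 \right)} = \frac{\left(- \frac{188}{65} + \frac{91 i \sqrt{22}}{66}\right) - 478}{7 + 2} = \frac{- \frac{31258}{65} + \frac{91 i \sqrt{22}}{66}}{9} = \left(- \frac{31258}{65} + \frac{91 i \sqrt{22}}{66}\right) \frac{1}{9} = - \frac{31258}{585} + \frac{91 i \sqrt{22}}{594}$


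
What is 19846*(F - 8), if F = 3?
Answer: -99230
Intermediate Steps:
19846*(F - 8) = 19846*(3 - 8) = 19846*(-5) = -99230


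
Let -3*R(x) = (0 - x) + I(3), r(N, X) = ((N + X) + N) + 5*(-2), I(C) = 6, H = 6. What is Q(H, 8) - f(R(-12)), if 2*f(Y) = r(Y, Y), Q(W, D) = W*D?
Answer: 62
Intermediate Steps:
r(N, X) = -10 + X + 2*N (r(N, X) = (X + 2*N) - 10 = -10 + X + 2*N)
Q(W, D) = D*W
R(x) = -2 + x/3 (R(x) = -((0 - x) + 6)/3 = -(-x + 6)/3 = -(6 - x)/3 = -2 + x/3)
f(Y) = -5 + 3*Y/2 (f(Y) = (-10 + Y + 2*Y)/2 = (-10 + 3*Y)/2 = -5 + 3*Y/2)
Q(H, 8) - f(R(-12)) = 8*6 - (-5 + 3*(-2 + (⅓)*(-12))/2) = 48 - (-5 + 3*(-2 - 4)/2) = 48 - (-5 + (3/2)*(-6)) = 48 - (-5 - 9) = 48 - 1*(-14) = 48 + 14 = 62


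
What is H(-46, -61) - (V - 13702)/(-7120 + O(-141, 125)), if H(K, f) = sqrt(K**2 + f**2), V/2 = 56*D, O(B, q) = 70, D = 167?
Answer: 2501/3525 + sqrt(5837) ≈ 77.110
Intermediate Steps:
V = 18704 (V = 2*(56*167) = 2*9352 = 18704)
H(-46, -61) - (V - 13702)/(-7120 + O(-141, 125)) = sqrt((-46)**2 + (-61)**2) - (18704 - 13702)/(-7120 + 70) = sqrt(2116 + 3721) - 5002/(-7050) = sqrt(5837) - 5002*(-1)/7050 = sqrt(5837) - 1*(-2501/3525) = sqrt(5837) + 2501/3525 = 2501/3525 + sqrt(5837)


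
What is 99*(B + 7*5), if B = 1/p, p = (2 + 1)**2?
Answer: 3476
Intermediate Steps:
p = 9 (p = 3**2 = 9)
B = 1/9 ≈ 0.11111
99*(B + 7*5) = 99*(1/9 + 7*5) = 99*(1/9 + 35) = 99*(316/9) = 3476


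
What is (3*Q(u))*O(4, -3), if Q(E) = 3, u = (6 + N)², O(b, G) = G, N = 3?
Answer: -27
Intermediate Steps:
u = 81 (u = (6 + 3)² = 9² = 81)
(3*Q(u))*O(4, -3) = (3*3)*(-3) = 9*(-3) = -27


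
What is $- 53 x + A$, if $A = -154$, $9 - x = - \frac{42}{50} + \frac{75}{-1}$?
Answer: $- \frac{116263}{25} \approx -4650.5$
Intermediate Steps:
$x = \frac{2121}{25}$ ($x = 9 - \left(- \frac{42}{50} + \frac{75}{-1}\right) = 9 - \left(\left(-42\right) \frac{1}{50} + 75 \left(-1\right)\right) = 9 - \left(- \frac{21}{25} - 75\right) = 9 - - \frac{1896}{25} = 9 + \frac{1896}{25} = \frac{2121}{25} \approx 84.84$)
$- 53 x + A = \left(-53\right) \frac{2121}{25} - 154 = - \frac{112413}{25} - 154 = - \frac{116263}{25}$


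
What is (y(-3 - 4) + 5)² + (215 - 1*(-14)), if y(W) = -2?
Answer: 238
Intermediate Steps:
(y(-3 - 4) + 5)² + (215 - 1*(-14)) = (-2 + 5)² + (215 - 1*(-14)) = 3² + (215 + 14) = 9 + 229 = 238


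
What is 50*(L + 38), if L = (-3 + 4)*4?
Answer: 2100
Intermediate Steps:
L = 4 (L = 1*4 = 4)
50*(L + 38) = 50*(4 + 38) = 50*42 = 2100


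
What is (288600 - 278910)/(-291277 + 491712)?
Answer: 1938/40087 ≈ 0.048345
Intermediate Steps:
(288600 - 278910)/(-291277 + 491712) = 9690/200435 = 9690*(1/200435) = 1938/40087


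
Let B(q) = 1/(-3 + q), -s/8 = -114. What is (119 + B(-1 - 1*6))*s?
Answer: 542184/5 ≈ 1.0844e+5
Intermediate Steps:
s = 912 (s = -8*(-114) = 912)
(119 + B(-1 - 1*6))*s = (119 + 1/(-3 + (-1 - 1*6)))*912 = (119 + 1/(-3 + (-1 - 6)))*912 = (119 + 1/(-3 - 7))*912 = (119 + 1/(-10))*912 = (119 - ⅒)*912 = (1189/10)*912 = 542184/5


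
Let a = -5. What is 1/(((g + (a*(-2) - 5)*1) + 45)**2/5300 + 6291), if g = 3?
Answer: 100/629153 ≈ 0.00015894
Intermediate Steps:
1/(((g + (a*(-2) - 5)*1) + 45)**2/5300 + 6291) = 1/(((3 + (-5*(-2) - 5)*1) + 45)**2/5300 + 6291) = 1/(((3 + (10 - 5)*1) + 45)**2*(1/5300) + 6291) = 1/(((3 + 5*1) + 45)**2*(1/5300) + 6291) = 1/(((3 + 5) + 45)**2*(1/5300) + 6291) = 1/((8 + 45)**2*(1/5300) + 6291) = 1/(53**2*(1/5300) + 6291) = 1/(2809*(1/5300) + 6291) = 1/(53/100 + 6291) = 1/(629153/100) = 100/629153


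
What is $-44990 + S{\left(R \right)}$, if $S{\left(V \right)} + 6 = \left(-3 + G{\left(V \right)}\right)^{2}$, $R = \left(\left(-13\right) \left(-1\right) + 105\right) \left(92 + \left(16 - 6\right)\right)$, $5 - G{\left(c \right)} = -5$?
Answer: $-44947$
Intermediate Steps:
$G{\left(c \right)} = 10$ ($G{\left(c \right)} = 5 - -5 = 5 + 5 = 10$)
$R = 12036$ ($R = \left(13 + 105\right) \left(92 + \left(16 - 6\right)\right) = 118 \left(92 + 10\right) = 118 \cdot 102 = 12036$)
$S{\left(V \right)} = 43$ ($S{\left(V \right)} = -6 + \left(-3 + 10\right)^{2} = -6 + 7^{2} = -6 + 49 = 43$)
$-44990 + S{\left(R \right)} = -44990 + 43 = -44947$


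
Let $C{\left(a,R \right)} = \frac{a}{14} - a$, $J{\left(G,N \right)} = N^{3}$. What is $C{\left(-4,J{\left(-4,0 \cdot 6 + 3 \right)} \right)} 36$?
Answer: $\frac{936}{7} \approx 133.71$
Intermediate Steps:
$C{\left(a,R \right)} = - \frac{13 a}{14}$ ($C{\left(a,R \right)} = a \frac{1}{14} - a = \frac{a}{14} - a = - \frac{13 a}{14}$)
$C{\left(-4,J{\left(-4,0 \cdot 6 + 3 \right)} \right)} 36 = \left(- \frac{13}{14}\right) \left(-4\right) 36 = \frac{26}{7} \cdot 36 = \frac{936}{7}$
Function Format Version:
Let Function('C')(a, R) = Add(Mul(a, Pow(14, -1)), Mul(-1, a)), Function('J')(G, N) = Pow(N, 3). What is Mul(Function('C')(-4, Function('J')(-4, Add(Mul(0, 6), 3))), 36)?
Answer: Rational(936, 7) ≈ 133.71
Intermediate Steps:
Function('C')(a, R) = Mul(Rational(-13, 14), a) (Function('C')(a, R) = Add(Mul(a, Rational(1, 14)), Mul(-1, a)) = Add(Mul(Rational(1, 14), a), Mul(-1, a)) = Mul(Rational(-13, 14), a))
Mul(Function('C')(-4, Function('J')(-4, Add(Mul(0, 6), 3))), 36) = Mul(Mul(Rational(-13, 14), -4), 36) = Mul(Rational(26, 7), 36) = Rational(936, 7)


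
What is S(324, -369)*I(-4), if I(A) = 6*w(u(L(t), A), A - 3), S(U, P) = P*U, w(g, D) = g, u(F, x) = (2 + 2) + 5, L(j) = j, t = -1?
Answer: -6456024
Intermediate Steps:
u(F, x) = 9 (u(F, x) = 4 + 5 = 9)
I(A) = 54 (I(A) = 6*9 = 54)
S(324, -369)*I(-4) = -369*324*54 = -119556*54 = -6456024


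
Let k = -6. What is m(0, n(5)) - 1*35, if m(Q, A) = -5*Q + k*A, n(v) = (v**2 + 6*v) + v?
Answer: -395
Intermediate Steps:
n(v) = v**2 + 7*v
m(Q, A) = -6*A - 5*Q (m(Q, A) = -5*Q - 6*A = -6*A - 5*Q)
m(0, n(5)) - 1*35 = (-30*(7 + 5) - 5*0) - 1*35 = (-30*12 + 0) - 35 = (-6*60 + 0) - 35 = (-360 + 0) - 35 = -360 - 35 = -395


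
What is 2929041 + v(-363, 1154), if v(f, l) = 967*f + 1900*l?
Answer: 4770620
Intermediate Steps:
2929041 + v(-363, 1154) = 2929041 + (967*(-363) + 1900*1154) = 2929041 + (-351021 + 2192600) = 2929041 + 1841579 = 4770620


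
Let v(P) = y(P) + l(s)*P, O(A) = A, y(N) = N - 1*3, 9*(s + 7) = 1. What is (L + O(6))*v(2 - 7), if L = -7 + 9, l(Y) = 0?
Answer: -64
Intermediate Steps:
s = -62/9 (s = -7 + (1/9)*1 = -7 + 1/9 = -62/9 ≈ -6.8889)
y(N) = -3 + N (y(N) = N - 3 = -3 + N)
L = 2
v(P) = -3 + P (v(P) = (-3 + P) + 0*P = (-3 + P) + 0 = -3 + P)
(L + O(6))*v(2 - 7) = (2 + 6)*(-3 + (2 - 7)) = 8*(-3 - 5) = 8*(-8) = -64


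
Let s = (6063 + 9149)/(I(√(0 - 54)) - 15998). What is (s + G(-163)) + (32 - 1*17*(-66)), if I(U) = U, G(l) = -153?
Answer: 127974316241/127968029 - 22818*I*√6/127968029 ≈ 1000.0 - 0.00043677*I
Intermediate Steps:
s = 15212/(-15998 + 3*I*√6) (s = (6063 + 9149)/(√(0 - 54) - 15998) = 15212/(√(-54) - 15998) = 15212/(3*I*√6 - 15998) = 15212/(-15998 + 3*I*√6) ≈ -0.95087 - 0.00043677*I)
(s + G(-163)) + (32 - 1*17*(-66)) = ((-121680788/127968029 - 22818*I*√6/127968029) - 153) + (32 - 1*17*(-66)) = (-19700789225/127968029 - 22818*I*√6/127968029) + (32 - 17*(-66)) = (-19700789225/127968029 - 22818*I*√6/127968029) + (32 + 1122) = (-19700789225/127968029 - 22818*I*√6/127968029) + 1154 = 127974316241/127968029 - 22818*I*√6/127968029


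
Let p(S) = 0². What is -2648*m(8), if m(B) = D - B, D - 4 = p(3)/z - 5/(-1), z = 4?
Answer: -2648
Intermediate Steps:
p(S) = 0
D = 9 (D = 4 + (0/4 - 5/(-1)) = 4 + (0*(¼) - 5*(-1)) = 4 + (0 + 5) = 4 + 5 = 9)
m(B) = 9 - B
-2648*m(8) = -2648*(9 - 1*8) = -2648*(9 - 8) = -2648*1 = -2648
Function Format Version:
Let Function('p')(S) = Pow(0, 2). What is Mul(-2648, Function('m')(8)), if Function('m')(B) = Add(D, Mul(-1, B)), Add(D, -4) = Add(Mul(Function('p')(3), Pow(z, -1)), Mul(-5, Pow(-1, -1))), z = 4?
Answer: -2648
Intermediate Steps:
Function('p')(S) = 0
D = 9 (D = Add(4, Add(Mul(0, Pow(4, -1)), Mul(-5, Pow(-1, -1)))) = Add(4, Add(Mul(0, Rational(1, 4)), Mul(-5, -1))) = Add(4, Add(0, 5)) = Add(4, 5) = 9)
Function('m')(B) = Add(9, Mul(-1, B))
Mul(-2648, Function('m')(8)) = Mul(-2648, Add(9, Mul(-1, 8))) = Mul(-2648, Add(9, -8)) = Mul(-2648, 1) = -2648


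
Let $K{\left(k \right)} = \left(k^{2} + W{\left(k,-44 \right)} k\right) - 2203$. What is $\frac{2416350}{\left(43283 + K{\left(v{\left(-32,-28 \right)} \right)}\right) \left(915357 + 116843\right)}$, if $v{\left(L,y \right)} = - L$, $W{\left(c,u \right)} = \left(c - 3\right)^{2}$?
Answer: $\frac{48327}{1424766304} \approx 3.3919 \cdot 10^{-5}$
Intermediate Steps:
$W{\left(c,u \right)} = \left(-3 + c\right)^{2}$
$K{\left(k \right)} = -2203 + k^{2} + k \left(-3 + k\right)^{2}$ ($K{\left(k \right)} = \left(k^{2} + \left(-3 + k\right)^{2} k\right) - 2203 = \left(k^{2} + k \left(-3 + k\right)^{2}\right) - 2203 = -2203 + k^{2} + k \left(-3 + k\right)^{2}$)
$\frac{2416350}{\left(43283 + K{\left(v{\left(-32,-28 \right)} \right)}\right) \left(915357 + 116843\right)} = \frac{2416350}{\left(43283 + \left(-2203 + \left(\left(-1\right) \left(-32\right)\right)^{2} + \left(-1\right) \left(-32\right) \left(-3 - -32\right)^{2}\right)\right) \left(915357 + 116843\right)} = \frac{2416350}{\left(43283 + \left(-2203 + 32^{2} + 32 \left(-3 + 32\right)^{2}\right)\right) 1032200} = \frac{2416350}{\left(43283 + \left(-2203 + 1024 + 32 \cdot 29^{2}\right)\right) 1032200} = \frac{2416350}{\left(43283 + \left(-2203 + 1024 + 32 \cdot 841\right)\right) 1032200} = \frac{2416350}{\left(43283 + \left(-2203 + 1024 + 26912\right)\right) 1032200} = \frac{2416350}{\left(43283 + 25733\right) 1032200} = \frac{2416350}{69016 \cdot 1032200} = \frac{2416350}{71238315200} = 2416350 \cdot \frac{1}{71238315200} = \frac{48327}{1424766304}$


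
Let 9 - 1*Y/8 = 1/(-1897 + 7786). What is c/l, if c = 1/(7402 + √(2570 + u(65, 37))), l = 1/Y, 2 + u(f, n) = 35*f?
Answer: 3138448000/322627457529 - 424000*√4843/322627457529 ≈ 0.0096363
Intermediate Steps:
Y = 424000/5889 (Y = 72 - 8/(-1897 + 7786) = 72 - 8/5889 = 424000/5889 ≈ 71.999)
u(f, n) = -2 + 35*f
l = 5889/424000 (l = 1/(424000/5889) = 5889/424000 ≈ 0.013889)
c = 1/(7402 + √4843) (c = 1/(7402 + √(2570 + (-2 + 35*65))) = 1/(7402 + √(2570 + (-2 + 2275))) = 1/(7402 + √(2570 + 2273)) = 1/(7402 + √4843) ≈ 0.00013384)
c/l = (7402/54784761 - √4843/54784761)/(5889/424000) = (7402/54784761 - √4843/54784761)*(424000/5889) = 3138448000/322627457529 - 424000*√4843/322627457529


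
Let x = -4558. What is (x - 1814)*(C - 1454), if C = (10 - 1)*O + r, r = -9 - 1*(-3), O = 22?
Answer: 8041464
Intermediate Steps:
r = -6 (r = -9 + 3 = -6)
C = 192 (C = (10 - 1)*22 - 6 = 9*22 - 6 = 198 - 6 = 192)
(x - 1814)*(C - 1454) = (-4558 - 1814)*(192 - 1454) = -6372*(-1262) = 8041464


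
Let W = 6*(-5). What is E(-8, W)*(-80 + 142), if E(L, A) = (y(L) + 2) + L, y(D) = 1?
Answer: -310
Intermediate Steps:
W = -30
E(L, A) = 3 + L (E(L, A) = (1 + 2) + L = 3 + L)
E(-8, W)*(-80 + 142) = (3 - 8)*(-80 + 142) = -5*62 = -310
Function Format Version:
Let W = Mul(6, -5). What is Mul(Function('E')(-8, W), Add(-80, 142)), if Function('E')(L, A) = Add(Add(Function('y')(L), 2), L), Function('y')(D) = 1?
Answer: -310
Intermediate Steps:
W = -30
Function('E')(L, A) = Add(3, L) (Function('E')(L, A) = Add(Add(1, 2), L) = Add(3, L))
Mul(Function('E')(-8, W), Add(-80, 142)) = Mul(Add(3, -8), Add(-80, 142)) = Mul(-5, 62) = -310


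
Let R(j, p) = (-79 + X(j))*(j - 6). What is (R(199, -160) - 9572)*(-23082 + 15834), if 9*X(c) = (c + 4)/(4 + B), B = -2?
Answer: 492336104/3 ≈ 1.6411e+8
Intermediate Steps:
X(c) = 2/9 + c/18 (X(c) = ((c + 4)/(4 - 2))/9 = ((4 + c)/2)/9 = ((4 + c)*(½))/9 = (2 + c/2)/9 = 2/9 + c/18)
R(j, p) = (-6 + j)*(-709/9 + j/18) (R(j, p) = (-79 + (2/9 + j/18))*(j - 6) = (-709/9 + j/18)*(-6 + j) = (-6 + j)*(-709/9 + j/18))
(R(199, -160) - 9572)*(-23082 + 15834) = ((1418/3 - 712/9*199 + (1/18)*199²) - 9572)*(-23082 + 15834) = ((1418/3 - 141688/9 + (1/18)*39601) - 9572)*(-7248) = ((1418/3 - 141688/9 + 39601/18) - 9572)*(-7248) = (-235267/18 - 9572)*(-7248) = -407563/18*(-7248) = 492336104/3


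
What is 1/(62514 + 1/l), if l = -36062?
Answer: 36062/2254379867 ≈ 1.5996e-5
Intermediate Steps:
1/(62514 + 1/l) = 1/(62514 + 1/(-36062)) = 1/(62514 - 1/36062) = 1/(2254379867/36062) = 36062/2254379867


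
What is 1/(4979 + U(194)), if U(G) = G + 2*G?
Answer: 1/5561 ≈ 0.00017982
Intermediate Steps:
U(G) = 3*G
1/(4979 + U(194)) = 1/(4979 + 3*194) = 1/(4979 + 582) = 1/5561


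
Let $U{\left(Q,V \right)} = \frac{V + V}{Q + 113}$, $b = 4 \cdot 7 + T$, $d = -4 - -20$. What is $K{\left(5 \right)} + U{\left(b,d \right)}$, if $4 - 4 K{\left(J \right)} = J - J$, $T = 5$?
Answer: $\frac{89}{73} \approx 1.2192$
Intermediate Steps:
$K{\left(J \right)} = 1$ ($K{\left(J \right)} = 1 - \frac{J - J}{4} = 1 - 0 = 1 + 0 = 1$)
$d = 16$ ($d = -4 + 20 = 16$)
$b = 33$ ($b = 4 \cdot 7 + 5 = 28 + 5 = 33$)
$U{\left(Q,V \right)} = \frac{2 V}{113 + Q}$
$K{\left(5 \right)} + U{\left(b,d \right)} = 1 + 2 \cdot 16 \frac{1}{113 + 33} = 1 + 2 \cdot 16 \cdot \frac{1}{146} = 1 + \frac{16}{73} = \frac{89}{73}$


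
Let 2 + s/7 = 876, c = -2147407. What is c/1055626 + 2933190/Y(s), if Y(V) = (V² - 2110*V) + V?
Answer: -1077678978289/562856616322 ≈ -1.9147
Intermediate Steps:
s = 6118 (s = -14 + 7*876 = -14 + 6132 = 6118)
Y(V) = V² - 2109*V
c/1055626 + 2933190/Y(s) = -2147407/1055626 + 2933190/((6118*(-2109 + 6118))) = -2147407*1/1055626 + 2933190/((6118*4009)) = -2147407/1055626 + 2933190/24527062 = -2147407/1055626 + 2933190*(1/24527062) = -2147407/1055626 + 63765/533197 = -1077678978289/562856616322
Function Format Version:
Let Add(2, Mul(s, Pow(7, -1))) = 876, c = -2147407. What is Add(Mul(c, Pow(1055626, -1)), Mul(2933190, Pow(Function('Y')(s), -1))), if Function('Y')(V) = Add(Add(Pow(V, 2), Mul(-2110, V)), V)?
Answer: Rational(-1077678978289, 562856616322) ≈ -1.9147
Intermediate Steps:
s = 6118 (s = Add(-14, Mul(7, 876)) = Add(-14, 6132) = 6118)
Function('Y')(V) = Add(Pow(V, 2), Mul(-2109, V))
Add(Mul(c, Pow(1055626, -1)), Mul(2933190, Pow(Function('Y')(s), -1))) = Add(Mul(-2147407, Pow(1055626, -1)), Mul(2933190, Pow(Mul(6118, Add(-2109, 6118)), -1))) = Add(Mul(-2147407, Rational(1, 1055626)), Mul(2933190, Pow(Mul(6118, 4009), -1))) = Add(Rational(-2147407, 1055626), Mul(2933190, Pow(24527062, -1))) = Add(Rational(-2147407, 1055626), Mul(2933190, Rational(1, 24527062))) = Add(Rational(-2147407, 1055626), Rational(63765, 533197)) = Rational(-1077678978289, 562856616322)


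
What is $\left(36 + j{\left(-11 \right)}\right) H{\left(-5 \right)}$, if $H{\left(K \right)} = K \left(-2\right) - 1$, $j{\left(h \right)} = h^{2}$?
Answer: $1413$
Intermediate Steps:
$H{\left(K \right)} = -1 - 2 K$ ($H{\left(K \right)} = - 2 K - 1 = -1 - 2 K$)
$\left(36 + j{\left(-11 \right)}\right) H{\left(-5 \right)} = \left(36 + \left(-11\right)^{2}\right) \left(-1 - -10\right) = \left(36 + 121\right) \left(-1 + 10\right) = 157 \cdot 9 = 1413$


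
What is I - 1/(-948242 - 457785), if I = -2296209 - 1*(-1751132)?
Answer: -766392979078/1406027 ≈ -5.4508e+5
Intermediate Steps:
I = -545077 (I = -2296209 + 1751132 = -545077)
I - 1/(-948242 - 457785) = -545077 - 1/(-948242 - 457785) = -545077 - 1/(-1406027) = -545077 - 1*(-1/1406027) = -545077 + 1/1406027 = -766392979078/1406027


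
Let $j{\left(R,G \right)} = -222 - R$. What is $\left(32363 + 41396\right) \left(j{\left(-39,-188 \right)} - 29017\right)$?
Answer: $-2153762800$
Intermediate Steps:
$\left(32363 + 41396\right) \left(j{\left(-39,-188 \right)} - 29017\right) = \left(32363 + 41396\right) \left(\left(-222 - -39\right) - 29017\right) = 73759 \left(\left(-222 + 39\right) - 29017\right) = 73759 \left(-183 - 29017\right) = 73759 \left(-29200\right) = -2153762800$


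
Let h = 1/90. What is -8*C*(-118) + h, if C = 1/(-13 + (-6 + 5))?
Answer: -42473/630 ≈ -67.417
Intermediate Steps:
h = 1/90 ≈ 0.011111
C = -1/14 (C = 1/(-13 - 1) = 1/(-14) = -1/14 ≈ -0.071429)
-8*C*(-118) + h = -8*(-1/14)*(-118) + 1/90 = (4/7)*(-118) + 1/90 = -472/7 + 1/90 = -42473/630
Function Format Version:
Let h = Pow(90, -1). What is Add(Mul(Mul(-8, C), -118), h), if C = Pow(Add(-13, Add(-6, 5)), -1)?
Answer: Rational(-42473, 630) ≈ -67.417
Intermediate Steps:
h = Rational(1, 90) ≈ 0.011111
C = Rational(-1, 14) (C = Pow(Add(-13, -1), -1) = Pow(-14, -1) = Rational(-1, 14) ≈ -0.071429)
Add(Mul(Mul(-8, C), -118), h) = Add(Mul(Mul(-8, Rational(-1, 14)), -118), Rational(1, 90)) = Add(Mul(Rational(4, 7), -118), Rational(1, 90)) = Add(Rational(-472, 7), Rational(1, 90)) = Rational(-42473, 630)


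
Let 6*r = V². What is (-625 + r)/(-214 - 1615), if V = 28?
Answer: 1483/5487 ≈ 0.27028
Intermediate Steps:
r = 392/3 (r = (⅙)*28² = (⅙)*784 = 392/3 ≈ 130.67)
(-625 + r)/(-214 - 1615) = (-625 + 392/3)/(-214 - 1615) = -1483/3/(-1829) = -1483/3*(-1/1829) = 1483/5487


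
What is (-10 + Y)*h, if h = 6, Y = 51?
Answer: 246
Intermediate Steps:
(-10 + Y)*h = (-10 + 51)*6 = 41*6 = 246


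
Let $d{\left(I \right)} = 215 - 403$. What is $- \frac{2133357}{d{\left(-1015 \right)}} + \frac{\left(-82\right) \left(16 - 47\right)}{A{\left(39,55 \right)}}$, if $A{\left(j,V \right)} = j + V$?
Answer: $\frac{2138441}{188} \approx 11375.0$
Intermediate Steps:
$A{\left(j,V \right)} = V + j$
$d{\left(I \right)} = -188$
$- \frac{2133357}{d{\left(-1015 \right)}} + \frac{\left(-82\right) \left(16 - 47\right)}{A{\left(39,55 \right)}} = - \frac{2133357}{-188} + \frac{\left(-82\right) \left(16 - 47\right)}{55 + 39} = \left(-2133357\right) \left(- \frac{1}{188}\right) + \frac{\left(-82\right) \left(-31\right)}{94} = \frac{2133357}{188} + 2542 \cdot \frac{1}{94} = \frac{2133357}{188} + \frac{1271}{47} = \frac{2138441}{188}$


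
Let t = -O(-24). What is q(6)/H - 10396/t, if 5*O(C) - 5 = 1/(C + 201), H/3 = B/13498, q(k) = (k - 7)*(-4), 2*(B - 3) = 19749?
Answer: 272680467862/26254395 ≈ 10386.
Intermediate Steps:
B = 19755/2 (B = 3 + (1/2)*19749 = 3 + 19749/2 = 19755/2 ≈ 9877.5)
q(k) = 28 - 4*k (q(k) = (-7 + k)*(-4) = 28 - 4*k)
H = 59265/26996 (H = 3*((19755/2)/13498) = 3*((19755/2)*(1/13498)) = 3*(19755/26996) = 59265/26996 ≈ 2.1953)
O(C) = 1 + 1/(5*(201 + C)) (O(C) = 1 + 1/(5*(C + 201)) = 1 + 1/(5*(201 + C)))
t = -886/885 (t = -(1006/5 - 24)/(201 - 24) = -886/(177*5) = -1*886/885 = -886/885 ≈ -1.0011)
q(6)/H - 10396/t = (28 - 4*6)/(59265/26996) - 10396/(-886/885) = (28 - 24)*(26996/59265) - 10396*(-885/886) = 4*(26996/59265) + 4600230/443 = 107984/59265 + 4600230/443 = 272680467862/26254395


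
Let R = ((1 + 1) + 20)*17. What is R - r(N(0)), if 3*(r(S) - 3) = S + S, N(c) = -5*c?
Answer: 371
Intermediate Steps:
r(S) = 3 + 2*S/3 (r(S) = 3 + (S + S)/3 = 3 + (2*S)/3 = 3 + 2*S/3)
R = 374 (R = (2 + 20)*17 = 22*17 = 374)
R - r(N(0)) = 374 - (3 + 2*(-5*0)/3) = 374 - (3 + (2/3)*0) = 374 - (3 + 0) = 374 - 1*3 = 374 - 3 = 371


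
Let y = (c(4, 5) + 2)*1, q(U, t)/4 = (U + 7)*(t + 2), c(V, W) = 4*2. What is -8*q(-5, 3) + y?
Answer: -310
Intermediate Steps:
c(V, W) = 8
q(U, t) = 4*(2 + t)*(7 + U) (q(U, t) = 4*((U + 7)*(t + 2)) = 4*((7 + U)*(2 + t)) = 4*((2 + t)*(7 + U)) = 4*(2 + t)*(7 + U))
y = 10 (y = (8 + 2)*1 = 10*1 = 10)
-8*q(-5, 3) + y = -8*(56 + 8*(-5) + 28*3 + 4*(-5)*3) + 10 = -8*(56 - 40 + 84 - 60) + 10 = -8*40 + 10 = -320 + 10 = -310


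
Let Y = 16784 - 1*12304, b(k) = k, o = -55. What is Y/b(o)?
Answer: -896/11 ≈ -81.455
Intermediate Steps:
Y = 4480 (Y = 16784 - 12304 = 4480)
Y/b(o) = 4480/(-55) = 4480*(-1/55) = -896/11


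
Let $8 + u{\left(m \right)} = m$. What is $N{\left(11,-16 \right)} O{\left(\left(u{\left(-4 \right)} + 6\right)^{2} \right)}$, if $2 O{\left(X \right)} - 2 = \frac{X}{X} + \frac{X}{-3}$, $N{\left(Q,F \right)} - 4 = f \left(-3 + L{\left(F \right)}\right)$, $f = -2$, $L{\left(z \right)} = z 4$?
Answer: $-621$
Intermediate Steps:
$L{\left(z \right)} = 4 z$
$u{\left(m \right)} = -8 + m$
$N{\left(Q,F \right)} = 10 - 8 F$ ($N{\left(Q,F \right)} = 4 - 2 \left(-3 + 4 F\right) = 4 - \left(-6 + 8 F\right) = 10 - 8 F$)
$O{\left(X \right)} = \frac{3}{2} - \frac{X}{6}$ ($O{\left(X \right)} = 1 + \frac{\frac{X}{X} + \frac{X}{-3}}{2} = 1 + \frac{1 + X \left(- \frac{1}{3}\right)}{2} = 1 + \frac{1 - \frac{X}{3}}{2} = 1 - \left(- \frac{1}{2} + \frac{X}{6}\right) = \frac{3}{2} - \frac{X}{6}$)
$N{\left(11,-16 \right)} O{\left(\left(u{\left(-4 \right)} + 6\right)^{2} \right)} = \left(10 - -128\right) \left(\frac{3}{2} - \frac{\left(\left(-8 - 4\right) + 6\right)^{2}}{6}\right) = \left(10 + 128\right) \left(\frac{3}{2} - \frac{\left(-12 + 6\right)^{2}}{6}\right) = 138 \left(\frac{3}{2} - \frac{\left(-6\right)^{2}}{6}\right) = 138 \left(\frac{3}{2} - 6\right) = 138 \left(- \frac{9}{2}\right) = -621$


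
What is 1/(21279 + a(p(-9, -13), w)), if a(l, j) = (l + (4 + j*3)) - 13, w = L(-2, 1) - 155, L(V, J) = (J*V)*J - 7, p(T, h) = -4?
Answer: 1/20774 ≈ 4.8137e-5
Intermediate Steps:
L(V, J) = -7 + V*J² (L(V, J) = V*J² - 7 = -7 + V*J²)
w = -164 (w = (-7 - 2*1²) - 155 = (-7 - 2*1) - 155 = (-7 - 2) - 155 = -9 - 155 = -164)
a(l, j) = -9 + l + 3*j (a(l, j) = (l + (4 + 3*j)) - 13 = (4 + l + 3*j) - 13 = -9 + l + 3*j)
1/(21279 + a(p(-9, -13), w)) = 1/(21279 + (-9 - 4 + 3*(-164))) = 1/(21279 + (-9 - 4 - 492)) = 1/(21279 - 505) = 1/20774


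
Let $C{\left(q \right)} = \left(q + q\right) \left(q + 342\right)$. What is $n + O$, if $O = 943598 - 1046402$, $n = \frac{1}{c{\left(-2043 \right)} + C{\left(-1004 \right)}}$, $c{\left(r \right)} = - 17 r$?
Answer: $- \frac{140227431707}{1364027} \approx -1.028 \cdot 10^{5}$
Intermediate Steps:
$C{\left(q \right)} = 2 q \left(342 + q\right)$
$n = \frac{1}{1364027}$ ($n = \frac{1}{\left(-17\right) \left(-2043\right) + 2 \left(-1004\right) \left(342 - 1004\right)} = \frac{1}{34731 + 2 \left(-1004\right) \left(-662\right)} = \frac{1}{34731 + 1329296} = \frac{1}{1364027} \approx 7.3312 \cdot 10^{-7}$)
$O = -102804$
$n + O = \frac{1}{1364027} - 102804 = - \frac{140227431707}{1364027}$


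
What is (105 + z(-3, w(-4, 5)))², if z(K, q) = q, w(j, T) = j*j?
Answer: 14641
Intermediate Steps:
w(j, T) = j²
(105 + z(-3, w(-4, 5)))² = (105 + (-4)²)² = (105 + 16)² = 121² = 14641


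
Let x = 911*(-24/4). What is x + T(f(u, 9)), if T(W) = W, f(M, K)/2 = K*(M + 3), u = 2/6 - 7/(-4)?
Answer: -10749/2 ≈ -5374.5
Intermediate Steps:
u = 25/12 (u = 2*(⅙) - 7*(-¼) = ⅓ + 7/4 = 25/12 ≈ 2.0833)
x = -5466 (x = 911*(-24*¼) = 911*(-6) = -5466)
f(M, K) = 2*K*(3 + M) (f(M, K) = 2*(K*(M + 3)) = 2*(K*(3 + M)) = 2*K*(3 + M))
x + T(f(u, 9)) = -5466 + 2*9*(3 + 25/12) = -5466 + 2*9*(61/12) = -5466 + 183/2 = -10749/2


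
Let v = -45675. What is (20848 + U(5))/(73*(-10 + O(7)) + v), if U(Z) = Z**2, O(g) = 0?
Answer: -20873/46405 ≈ -0.44980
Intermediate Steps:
(20848 + U(5))/(73*(-10 + O(7)) + v) = (20848 + 5**2)/(73*(-10 + 0) - 45675) = (20848 + 25)/(73*(-10) - 45675) = 20873/(-730 - 45675) = 20873/(-46405) = 20873*(-1/46405) = -20873/46405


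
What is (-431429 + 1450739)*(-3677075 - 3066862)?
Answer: -6874162423470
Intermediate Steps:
(-431429 + 1450739)*(-3677075 - 3066862) = 1019310*(-6743937) = -6874162423470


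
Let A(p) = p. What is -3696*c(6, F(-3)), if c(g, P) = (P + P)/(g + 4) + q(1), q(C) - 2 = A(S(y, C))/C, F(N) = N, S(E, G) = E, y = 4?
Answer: -99792/5 ≈ -19958.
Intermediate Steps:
q(C) = 2 + 4/C
c(g, P) = 6 + 2*P/(4 + g) (c(g, P) = (P + P)/(g + 4) + (2 + 4/1) = (2*P)/(4 + g) + (2 + 4*1) = 2*P/(4 + g) + (2 + 4) = 2*P/(4 + g) + 6 = 6 + 2*P/(4 + g))
-3696*c(6, F(-3)) = -7392*(12 - 3 + 3*6)/(4 + 6) = -7392*(12 - 3 + 18)/10 = -7392*27/10 = -3696*27/5 = -99792/5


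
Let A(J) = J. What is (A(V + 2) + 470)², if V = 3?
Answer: 225625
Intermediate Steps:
(A(V + 2) + 470)² = ((3 + 2) + 470)² = (5 + 470)² = 475² = 225625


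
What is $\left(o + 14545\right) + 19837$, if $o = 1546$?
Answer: $35928$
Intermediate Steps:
$\left(o + 14545\right) + 19837 = \left(1546 + 14545\right) + 19837 = 16091 + 19837 = 35928$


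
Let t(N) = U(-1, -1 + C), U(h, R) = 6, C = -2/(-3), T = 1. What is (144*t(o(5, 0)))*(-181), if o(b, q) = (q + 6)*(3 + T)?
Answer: -156384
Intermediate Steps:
C = ⅔ (C = -2*(-⅓) = ⅔ ≈ 0.66667)
o(b, q) = 24 + 4*q (o(b, q) = (q + 6)*(3 + 1) = (6 + q)*4 = 24 + 4*q)
t(N) = 6
(144*t(o(5, 0)))*(-181) = (144*6)*(-181) = 864*(-181) = -156384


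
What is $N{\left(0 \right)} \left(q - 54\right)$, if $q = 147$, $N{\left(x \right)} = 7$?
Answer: $651$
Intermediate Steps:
$N{\left(0 \right)} \left(q - 54\right) = 7 \left(147 - 54\right) = 7 \cdot 93 = 651$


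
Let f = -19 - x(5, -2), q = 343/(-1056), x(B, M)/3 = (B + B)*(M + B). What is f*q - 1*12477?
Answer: -13138325/1056 ≈ -12442.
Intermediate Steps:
x(B, M) = 6*B*(B + M) (x(B, M) = 3*((B + B)*(M + B)) = 3*((2*B)*(B + M)) = 3*(2*B*(B + M)) = 6*B*(B + M))
q = -343/1056 (q = 343*(-1/1056) = -343/1056 ≈ -0.32481)
f = -109 (f = -19 - 6*5*(5 - 2) = -19 - 6*5*3 = -19 - 1*90 = -19 - 90 = -109)
f*q - 1*12477 = -109*(-343/1056) - 1*12477 = 37387/1056 - 12477 = -13138325/1056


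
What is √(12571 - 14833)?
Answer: I*√2262 ≈ 47.56*I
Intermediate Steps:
√(12571 - 14833) = √(-2262) = I*√2262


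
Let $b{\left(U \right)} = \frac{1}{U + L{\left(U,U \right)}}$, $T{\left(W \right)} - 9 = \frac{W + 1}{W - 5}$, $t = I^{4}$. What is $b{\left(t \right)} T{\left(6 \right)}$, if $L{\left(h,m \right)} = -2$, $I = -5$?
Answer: $\frac{16}{623} \approx 0.025682$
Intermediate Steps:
$t = 625$ ($t = \left(-5\right)^{4} = 625$)
$T{\left(W \right)} = 9 + \frac{1 + W}{-5 + W}$ ($T{\left(W \right)} = 9 + \frac{W + 1}{W - 5} = 9 + \frac{1 + W}{-5 + W}$)
$b{\left(U \right)} = \frac{1}{-2 + U}$ ($b{\left(U \right)} = \frac{1}{U - 2} = \frac{1}{-2 + U}$)
$b{\left(t \right)} T{\left(6 \right)} = \frac{2 \frac{1}{-5 + 6} \left(-22 + 5 \cdot 6\right)}{-2 + 625} = \frac{2 \cdot 1^{-1} \left(-22 + 30\right)}{623} = \frac{2 \cdot 1 \cdot 8}{623} = \frac{1}{623} \cdot 16 = \frac{16}{623}$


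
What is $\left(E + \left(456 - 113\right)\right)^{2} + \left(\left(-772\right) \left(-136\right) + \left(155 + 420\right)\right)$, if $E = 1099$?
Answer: $2184931$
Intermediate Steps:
$\left(E + \left(456 - 113\right)\right)^{2} + \left(\left(-772\right) \left(-136\right) + \left(155 + 420\right)\right) = \left(1099 + \left(456 - 113\right)\right)^{2} + \left(\left(-772\right) \left(-136\right) + \left(155 + 420\right)\right) = \left(1099 + \left(456 - 113\right)\right)^{2} + \left(104992 + 575\right) = \left(1099 + 343\right)^{2} + 105567 = 1442^{2} + 105567 = 2079364 + 105567 = 2184931$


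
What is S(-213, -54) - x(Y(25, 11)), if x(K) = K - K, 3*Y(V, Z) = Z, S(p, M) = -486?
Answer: -486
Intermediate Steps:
Y(V, Z) = Z/3
x(K) = 0
S(-213, -54) - x(Y(25, 11)) = -486 - 1*0 = -486 + 0 = -486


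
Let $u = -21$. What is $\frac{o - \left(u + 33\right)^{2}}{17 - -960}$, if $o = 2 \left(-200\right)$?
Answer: $- \frac{544}{977} \approx -0.55681$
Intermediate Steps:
$o = -400$
$\frac{o - \left(u + 33\right)^{2}}{17 - -960} = \frac{-400 - \left(-21 + 33\right)^{2}}{17 - -960} = \frac{-400 - 12^{2}}{17 + 960} = \frac{-400 - 144}{977} = \left(-400 - 144\right) \frac{1}{977} = \left(-544\right) \frac{1}{977} = - \frac{544}{977}$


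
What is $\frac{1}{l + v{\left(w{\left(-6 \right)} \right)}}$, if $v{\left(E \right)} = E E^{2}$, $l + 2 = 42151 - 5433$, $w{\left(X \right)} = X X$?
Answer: $\frac{1}{83372} \approx 1.1994 \cdot 10^{-5}$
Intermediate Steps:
$w{\left(X \right)} = X^{2}$
$l = 36716$ ($l = -2 + \left(42151 - 5433\right) = -2 + 36718 = 36716$)
$v{\left(E \right)} = E^{3}$
$\frac{1}{l + v{\left(w{\left(-6 \right)} \right)}} = \frac{1}{36716 + \left(\left(-6\right)^{2}\right)^{3}} = \frac{1}{36716 + 36^{3}} = \frac{1}{36716 + 46656} = \frac{1}{83372}$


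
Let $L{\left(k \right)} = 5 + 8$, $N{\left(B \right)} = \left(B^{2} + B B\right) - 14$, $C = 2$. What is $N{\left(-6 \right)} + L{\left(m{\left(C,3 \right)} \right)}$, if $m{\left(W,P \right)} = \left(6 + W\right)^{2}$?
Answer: $71$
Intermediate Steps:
$N{\left(B \right)} = -14 + 2 B^{2}$ ($N{\left(B \right)} = \left(B^{2} + B^{2}\right) - 14 = 2 B^{2} - 14 = -14 + 2 B^{2}$)
$L{\left(k \right)} = 13$
$N{\left(-6 \right)} + L{\left(m{\left(C,3 \right)} \right)} = \left(-14 + 2 \left(-6\right)^{2}\right) + 13 = \left(-14 + 2 \cdot 36\right) + 13 = \left(-14 + 72\right) + 13 = 58 + 13 = 71$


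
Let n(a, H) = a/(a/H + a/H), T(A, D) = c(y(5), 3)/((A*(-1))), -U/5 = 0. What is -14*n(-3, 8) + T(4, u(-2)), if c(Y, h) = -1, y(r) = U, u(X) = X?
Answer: -223/4 ≈ -55.750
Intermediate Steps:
U = 0 (U = -5*0 = 0)
y(r) = 0
T(A, D) = 1/A (T(A, D) = -1/(A*(-1)) = -1/((-A)) = -(-1)/A = 1/A)
n(a, H) = H/2 (n(a, H) = a/((2*a/H)) = a*(H/(2*a)) = H/2)
-14*n(-3, 8) + T(4, u(-2)) = -7*8 + 1/4 = -14*4 + 1/4 = -56 + 1/4 = -223/4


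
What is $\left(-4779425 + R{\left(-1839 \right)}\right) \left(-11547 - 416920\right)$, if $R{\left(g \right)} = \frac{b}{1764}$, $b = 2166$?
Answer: $\frac{602060657417063}{294} \approx 2.0478 \cdot 10^{12}$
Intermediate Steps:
$R{\left(g \right)} = \frac{361}{294}$ ($R{\left(g \right)} = \frac{2166}{1764} = 2166 \cdot \frac{1}{1764} = \frac{361}{294}$)
$\left(-4779425 + R{\left(-1839 \right)}\right) \left(-11547 - 416920\right) = \left(-4779425 + \frac{361}{294}\right) \left(-11547 - 416920\right) = \left(- \frac{1405150589}{294}\right) \left(-428467\right) = \frac{602060657417063}{294}$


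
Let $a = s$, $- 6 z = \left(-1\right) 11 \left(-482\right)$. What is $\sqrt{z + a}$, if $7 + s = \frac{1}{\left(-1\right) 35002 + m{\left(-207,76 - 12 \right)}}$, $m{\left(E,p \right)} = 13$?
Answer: $\frac{i \sqrt{1090380996093}}{34989} \approx 29.844 i$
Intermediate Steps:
$z = - \frac{2651}{3}$ ($z = - \frac{\left(-1\right) 11 \left(-482\right)}{6} = - \frac{\left(-11\right) \left(-482\right)}{6} = \left(- \frac{1}{6}\right) 5302 = - \frac{2651}{3} \approx -883.67$)
$s = - \frac{244924}{34989}$ ($s = -7 + \frac{1}{\left(-1\right) 35002 + 13} = -7 + \frac{1}{-35002 + 13} = -7 + \frac{1}{-34989} = -7 - \frac{1}{34989} = - \frac{244924}{34989} \approx -7.0$)
$a = - \frac{244924}{34989} \approx -7.0$
$\sqrt{z + a} = \sqrt{- \frac{2651}{3} - \frac{244924}{34989}} = \sqrt{- \frac{31163537}{34989}} = \frac{i \sqrt{1090380996093}}{34989}$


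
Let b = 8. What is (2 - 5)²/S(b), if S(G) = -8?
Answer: -9/8 ≈ -1.1250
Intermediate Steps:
(2 - 5)²/S(b) = (2 - 5)²/(-8) = (-3)²*(-⅛) = 9*(-⅛) = -9/8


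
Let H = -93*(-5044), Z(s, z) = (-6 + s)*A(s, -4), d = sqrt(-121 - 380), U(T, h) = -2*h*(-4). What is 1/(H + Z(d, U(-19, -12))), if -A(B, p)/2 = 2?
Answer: 39093/18339152456 + I*sqrt(501)/55017457368 ≈ 2.1317e-6 + 4.0684e-10*I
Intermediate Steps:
A(B, p) = -4 (A(B, p) = -2*2 = -4)
U(T, h) = 8*h
d = I*sqrt(501) (d = sqrt(-501) = I*sqrt(501) ≈ 22.383*I)
Z(s, z) = 24 - 4*s (Z(s, z) = (-6 + s)*(-4) = 24 - 4*s)
H = 469092
1/(H + Z(d, U(-19, -12))) = 1/(469092 + (24 - 4*I*sqrt(501))) = 1/(469116 - 4*I*sqrt(501))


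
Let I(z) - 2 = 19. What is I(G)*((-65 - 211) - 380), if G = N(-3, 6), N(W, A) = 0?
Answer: -13776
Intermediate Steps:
G = 0
I(z) = 21 (I(z) = 2 + 19 = 21)
I(G)*((-65 - 211) - 380) = 21*((-65 - 211) - 380) = 21*(-276 - 380) = 21*(-656) = -13776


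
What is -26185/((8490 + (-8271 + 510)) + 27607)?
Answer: -26185/28336 ≈ -0.92409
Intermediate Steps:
-26185/((8490 + (-8271 + 510)) + 27607) = -26185/((8490 - 7761) + 27607) = -26185/(729 + 27607) = -26185/28336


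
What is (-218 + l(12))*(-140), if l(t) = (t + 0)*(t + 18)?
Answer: -19880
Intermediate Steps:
l(t) = t*(18 + t)
(-218 + l(12))*(-140) = (-218 + 12*(18 + 12))*(-140) = (-218 + 12*30)*(-140) = (-218 + 360)*(-140) = 142*(-140) = -19880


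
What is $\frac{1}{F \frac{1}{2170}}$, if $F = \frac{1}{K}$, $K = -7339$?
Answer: $-15925630$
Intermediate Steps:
$F = - \frac{1}{7339}$ ($F = \frac{1}{-7339} = - \frac{1}{7339} \approx -0.00013626$)
$\frac{1}{F \frac{1}{2170}} = \frac{1}{\left(- \frac{1}{7339}\right) \frac{1}{2170}} = \frac{1}{- \frac{1}{15925630}} = -15925630$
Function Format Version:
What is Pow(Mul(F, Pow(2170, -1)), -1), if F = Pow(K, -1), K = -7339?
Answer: -15925630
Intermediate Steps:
F = Rational(-1, 7339) (F = Pow(-7339, -1) = Rational(-1, 7339) ≈ -0.00013626)
Pow(Mul(F, Pow(2170, -1)), -1) = Pow(Mul(Rational(-1, 7339), Pow(2170, -1)), -1) = Pow(Mul(Rational(-1, 7339), Rational(1, 2170)), -1) = Pow(Rational(-1, 15925630), -1) = -15925630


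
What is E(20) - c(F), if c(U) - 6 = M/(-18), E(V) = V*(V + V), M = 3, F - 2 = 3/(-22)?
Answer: 4765/6 ≈ 794.17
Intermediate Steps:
F = 41/22 (F = 2 + 3/(-22) = 2 + 3*(-1/22) = 2 - 3/22 = 41/22 ≈ 1.8636)
E(V) = 2*V**2 (E(V) = V*(2*V) = 2*V**2)
c(U) = 35/6 (c(U) = 6 + 3/(-18) = 6 + 3*(-1/18) = 6 - 1/6 = 35/6)
E(20) - c(F) = 2*20**2 - 1*35/6 = 2*400 - 35/6 = 800 - 35/6 = 4765/6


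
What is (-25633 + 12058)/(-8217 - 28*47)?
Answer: 13575/9533 ≈ 1.4240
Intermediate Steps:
(-25633 + 12058)/(-8217 - 28*47) = -13575/(-8217 - 1316) = -13575/(-9533) = -13575*(-1/9533) = 13575/9533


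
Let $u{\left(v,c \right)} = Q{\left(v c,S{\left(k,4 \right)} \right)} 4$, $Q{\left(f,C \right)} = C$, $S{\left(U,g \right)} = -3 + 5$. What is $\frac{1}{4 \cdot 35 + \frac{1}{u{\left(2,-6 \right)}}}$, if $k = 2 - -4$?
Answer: $\frac{8}{1121} \approx 0.0071365$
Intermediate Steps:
$k = 6$ ($k = 2 + 4 = 6$)
$S{\left(U,g \right)} = 2$
$u{\left(v,c \right)} = 8$ ($u{\left(v,c \right)} = 2 \cdot 4 = 8$)
$\frac{1}{4 \cdot 35 + \frac{1}{u{\left(2,-6 \right)}}} = \frac{1}{4 \cdot 35 + \frac{1}{8}} = \frac{1}{140 + \frac{1}{8}} = \frac{1}{\frac{1121}{8}} = \frac{8}{1121}$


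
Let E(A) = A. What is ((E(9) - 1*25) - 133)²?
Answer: 22201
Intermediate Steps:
((E(9) - 1*25) - 133)² = ((9 - 1*25) - 133)² = ((9 - 25) - 133)² = (-16 - 133)² = (-149)² = 22201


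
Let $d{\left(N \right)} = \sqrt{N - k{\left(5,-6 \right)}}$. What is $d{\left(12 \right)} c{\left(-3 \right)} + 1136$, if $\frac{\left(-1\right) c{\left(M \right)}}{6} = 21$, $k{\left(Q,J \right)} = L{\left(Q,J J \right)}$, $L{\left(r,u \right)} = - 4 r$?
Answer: $1136 - 504 \sqrt{2} \approx 423.24$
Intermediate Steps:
$k{\left(Q,J \right)} = - 4 Q$
$c{\left(M \right)} = -126$ ($c{\left(M \right)} = \left(-6\right) 21 = -126$)
$d{\left(N \right)} = \sqrt{20 + N}$ ($d{\left(N \right)} = \sqrt{N - \left(-4\right) 5} = \sqrt{N - -20} = \sqrt{N + 20} = \sqrt{20 + N}$)
$d{\left(12 \right)} c{\left(-3 \right)} + 1136 = \sqrt{20 + 12} \left(-126\right) + 1136 = \sqrt{32} \left(-126\right) + 1136 = 4 \sqrt{2} \left(-126\right) + 1136 = - 504 \sqrt{2} + 1136 = 1136 - 504 \sqrt{2}$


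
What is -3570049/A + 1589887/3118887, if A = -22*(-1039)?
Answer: -11098237778417/71291519046 ≈ -155.67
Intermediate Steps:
A = 22858
-3570049/A + 1589887/3118887 = -3570049/22858 + 1589887/3118887 = -11098237778417/71291519046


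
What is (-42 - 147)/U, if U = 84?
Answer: -9/4 ≈ -2.2500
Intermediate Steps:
(-42 - 147)/U = (-42 - 147)/84 = -189*1/84 = -9/4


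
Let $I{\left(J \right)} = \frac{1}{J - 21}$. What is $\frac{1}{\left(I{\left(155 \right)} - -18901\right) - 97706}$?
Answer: $- \frac{134}{10559869} \approx -1.269 \cdot 10^{-5}$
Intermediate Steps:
$I{\left(J \right)} = \frac{1}{-21 + J}$
$\frac{1}{\left(I{\left(155 \right)} - -18901\right) - 97706} = \frac{1}{\left(\frac{1}{-21 + 155} - -18901\right) - 97706} = \frac{1}{\left(\frac{1}{134} + 18901\right) - 97706} = \frac{1}{\frac{2532735}{134} - 97706} = \frac{1}{- \frac{10559869}{134}} = - \frac{134}{10559869}$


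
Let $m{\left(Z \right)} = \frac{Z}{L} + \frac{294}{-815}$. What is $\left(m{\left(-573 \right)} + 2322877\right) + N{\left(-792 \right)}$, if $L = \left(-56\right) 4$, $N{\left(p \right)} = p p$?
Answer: $\frac{538578142099}{182560} \approx 2.9501 \cdot 10^{6}$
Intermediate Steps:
$N{\left(p \right)} = p^{2}$
$L = -224$
$m{\left(Z \right)} = - \frac{294}{815} - \frac{Z}{224}$ ($m{\left(Z \right)} = \frac{Z}{-224} + \frac{294}{-815} = Z \left(- \frac{1}{224}\right) + 294 \left(- \frac{1}{815}\right) = - \frac{Z}{224} - \frac{294}{815} = - \frac{294}{815} - \frac{Z}{224}$)
$\left(m{\left(-573 \right)} + 2322877\right) + N{\left(-792 \right)} = \left(\left(- \frac{294}{815} - - \frac{573}{224}\right) + 2322877\right) + \left(-792\right)^{2} = \left(\left(- \frac{294}{815} + \frac{573}{224}\right) + 2322877\right) + 627264 = \left(\frac{401139}{182560} + 2322877\right) + 627264 = \frac{424064826259}{182560} + 627264 = \frac{538578142099}{182560}$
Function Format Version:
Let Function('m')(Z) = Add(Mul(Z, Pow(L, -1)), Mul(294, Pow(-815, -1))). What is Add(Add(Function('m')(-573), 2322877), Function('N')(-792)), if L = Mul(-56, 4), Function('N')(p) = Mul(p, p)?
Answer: Rational(538578142099, 182560) ≈ 2.9501e+6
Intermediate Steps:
Function('N')(p) = Pow(p, 2)
L = -224
Function('m')(Z) = Add(Rational(-294, 815), Mul(Rational(-1, 224), Z)) (Function('m')(Z) = Add(Mul(Z, Pow(-224, -1)), Mul(294, Pow(-815, -1))) = Add(Mul(Z, Rational(-1, 224)), Mul(294, Rational(-1, 815))) = Add(Mul(Rational(-1, 224), Z), Rational(-294, 815)) = Add(Rational(-294, 815), Mul(Rational(-1, 224), Z)))
Add(Add(Function('m')(-573), 2322877), Function('N')(-792)) = Add(Add(Add(Rational(-294, 815), Mul(Rational(-1, 224), -573)), 2322877), Pow(-792, 2)) = Add(Add(Add(Rational(-294, 815), Rational(573, 224)), 2322877), 627264) = Add(Add(Rational(401139, 182560), 2322877), 627264) = Add(Rational(424064826259, 182560), 627264) = Rational(538578142099, 182560)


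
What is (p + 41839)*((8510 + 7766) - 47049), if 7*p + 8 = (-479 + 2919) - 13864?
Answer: -8660783893/7 ≈ -1.2373e+9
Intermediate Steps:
p = -11432/7 (p = -8/7 + ((-479 + 2919) - 13864)/7 = -8/7 + (2440 - 13864)/7 = -8/7 + (⅐)*(-11424) = -8/7 - 1632 = -11432/7 ≈ -1633.1)
(p + 41839)*((8510 + 7766) - 47049) = (-11432/7 + 41839)*((8510 + 7766) - 47049) = 281441*(16276 - 47049)/7 = (281441/7)*(-30773) = -8660783893/7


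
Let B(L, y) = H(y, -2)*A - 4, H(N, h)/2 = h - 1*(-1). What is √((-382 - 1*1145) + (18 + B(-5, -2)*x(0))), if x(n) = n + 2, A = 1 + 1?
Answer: 5*I*√61 ≈ 39.051*I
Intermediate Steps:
H(N, h) = 2 + 2*h (H(N, h) = 2*(h - 1*(-1)) = 2*(h + 1) = 2*(1 + h) = 2 + 2*h)
A = 2
x(n) = 2 + n
B(L, y) = -8 (B(L, y) = (2 + 2*(-2))*2 - 4 = (2 - 4)*2 - 4 = -2*2 - 4 = -4 - 4 = -8)
√((-382 - 1*1145) + (18 + B(-5, -2)*x(0))) = √((-382 - 1*1145) + (18 - 8*(2 + 0))) = √((-382 - 1145) + (18 - 8*2)) = √(-1527 + (18 - 16)) = √(-1527 + 2) = √(-1525) = 5*I*√61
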